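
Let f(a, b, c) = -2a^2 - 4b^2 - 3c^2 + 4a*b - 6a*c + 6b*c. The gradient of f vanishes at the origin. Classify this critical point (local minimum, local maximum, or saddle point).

saddle point

The Hessian at the origin is H = [[-4, 4, -6], [4, -8, 6], [-6, 6, -6]].
Congruent diagonalization of H (simultaneous row and column reduction) yields pivots -4, -4, 3.
So there are 1 positive, 2 negative pivots.
H is indefinite, so the origin is a saddle point.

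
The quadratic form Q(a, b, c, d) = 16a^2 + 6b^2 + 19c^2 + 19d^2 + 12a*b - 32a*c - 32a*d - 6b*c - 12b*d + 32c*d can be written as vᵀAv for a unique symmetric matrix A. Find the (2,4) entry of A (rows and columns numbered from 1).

-6

The coefficient of b·d in Q is -12. For a symmetric A this equals A[2,4] + A[4,2] = 2·A[2,4].
So A[2,4] = -12/2 = -6.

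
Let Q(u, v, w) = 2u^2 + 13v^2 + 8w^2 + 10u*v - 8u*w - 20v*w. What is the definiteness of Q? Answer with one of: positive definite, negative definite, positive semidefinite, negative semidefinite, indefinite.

The symmetric matrix is A = [[2, 5, -4], [5, 13, -10], [-4, -10, 8]].
Row-reducing A symmetrically gives the diagonal entries 2, 1/2, 0.
That gives 2 positive, 1 zero pivots.
Hence Q is positive semidefinite.

positive semidefinite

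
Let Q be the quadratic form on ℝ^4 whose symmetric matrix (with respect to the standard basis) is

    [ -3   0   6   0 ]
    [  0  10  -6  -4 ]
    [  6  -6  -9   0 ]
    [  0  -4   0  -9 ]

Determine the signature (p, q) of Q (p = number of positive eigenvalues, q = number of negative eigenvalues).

Row-reducing A symmetrically gives the diagonal entries -3, 10, -3/5, -1.
So there are 1 positive, 3 negative pivots.

(1, 3)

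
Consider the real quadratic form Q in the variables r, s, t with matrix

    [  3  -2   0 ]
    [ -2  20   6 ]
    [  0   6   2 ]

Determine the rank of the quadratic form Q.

Symmetric row and column elimination reduces A to a congruent diagonal form with pivots 3, 56/3, 1/14.
That gives 3 positive pivots.
The rank is the number of nonzero pivots: 3.

3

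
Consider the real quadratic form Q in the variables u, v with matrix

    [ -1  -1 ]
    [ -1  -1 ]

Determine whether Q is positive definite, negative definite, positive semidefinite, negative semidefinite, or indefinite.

negative semidefinite

For the 2×2 matrix [[-1, -1], [-1, -1]]: det = -1·-1 − (-1)² = 0, trace = -2.
det = 0 so one eigenvalue is zero; the form is semidefinite with the sign of the trace.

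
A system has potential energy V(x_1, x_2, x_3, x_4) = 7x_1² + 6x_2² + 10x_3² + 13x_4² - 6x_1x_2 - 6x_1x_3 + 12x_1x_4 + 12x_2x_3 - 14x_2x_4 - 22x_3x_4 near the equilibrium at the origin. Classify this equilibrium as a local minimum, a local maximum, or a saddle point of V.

The Hessian at the origin is H = [[14, -6, -6, 12], [-6, 12, 12, -14], [-6, 12, 20, -22], [12, -14, -22, 26]].
Row-reducing H symmetrically gives the diagonal entries 14, 66/7, 8, -20/33.
Counting signs: 3 positive, 1 negative.
H is indefinite, so the origin is a saddle point.

saddle point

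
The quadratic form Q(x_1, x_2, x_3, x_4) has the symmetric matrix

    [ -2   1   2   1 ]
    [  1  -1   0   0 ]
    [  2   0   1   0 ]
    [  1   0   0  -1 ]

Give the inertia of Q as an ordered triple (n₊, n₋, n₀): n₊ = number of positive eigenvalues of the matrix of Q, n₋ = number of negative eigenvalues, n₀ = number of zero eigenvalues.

An LDLᵀ factorisation of A has diagonal entries -2, -1/2, 5, -4/5.
Counting signs: 1 positive, 3 negative.

(1, 3, 0)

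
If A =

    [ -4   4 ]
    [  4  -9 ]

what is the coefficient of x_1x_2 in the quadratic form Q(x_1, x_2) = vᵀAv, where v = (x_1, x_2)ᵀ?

The coefficient of x_1x_2 is A[1,2] + A[2,1] = 2·4 = 8.

8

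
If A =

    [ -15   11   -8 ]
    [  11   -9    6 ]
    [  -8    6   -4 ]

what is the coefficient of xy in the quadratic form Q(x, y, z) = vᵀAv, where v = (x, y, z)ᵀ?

22

The coefficient of xy is A[1,2] + A[2,1] = 2·11 = 22.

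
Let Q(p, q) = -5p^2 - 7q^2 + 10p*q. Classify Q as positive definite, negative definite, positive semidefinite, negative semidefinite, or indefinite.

The symmetric matrix of Q is A = [[-5, 5], [5, -7]].
Leading principal minors: Δ_1 = -5, Δ_2 = 10.
The signs alternate starting with Δ_1 < 0, so by Sylvester's criterion Q is negative definite.

negative definite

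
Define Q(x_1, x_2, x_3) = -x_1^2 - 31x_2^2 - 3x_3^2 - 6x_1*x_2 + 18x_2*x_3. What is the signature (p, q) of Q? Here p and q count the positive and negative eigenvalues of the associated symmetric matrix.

Write A = [[-1, -3, 0], [-3, -31, 9], [0, 9, -3]].
Symmetric row and column elimination reduces A to a congruent diagonal form with pivots -1, -22, 15/22.
Counting signs: 1 positive, 2 negative.

(1, 2)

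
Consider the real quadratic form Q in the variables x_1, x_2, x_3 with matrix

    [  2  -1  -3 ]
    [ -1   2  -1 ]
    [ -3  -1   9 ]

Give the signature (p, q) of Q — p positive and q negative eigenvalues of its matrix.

(3, 0)

An LDLᵀ factorisation of A has diagonal entries 2, 3/2, 1/3.
That gives 3 positive pivots.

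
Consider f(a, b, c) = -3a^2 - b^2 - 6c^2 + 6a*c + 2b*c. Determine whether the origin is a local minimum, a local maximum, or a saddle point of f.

local maximum

The Hessian at the origin is H = [[-6, 0, 6], [0, -2, 2], [6, 2, -12]].
Congruent diagonalization of H (simultaneous row and column reduction) yields pivots -6, -2, -4.
Counting signs: 3 negative.
H is negative definite, so the origin is a strict local maximum.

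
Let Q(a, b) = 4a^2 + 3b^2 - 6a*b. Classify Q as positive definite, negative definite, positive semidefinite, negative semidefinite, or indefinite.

positive definite

Write A = [[4, -3], [-3, 3]].
Symmetric row and column elimination reduces A to a congruent diagonal form with pivots 4, 3/4.
Counting signs: 2 positive.
Hence Q is positive definite.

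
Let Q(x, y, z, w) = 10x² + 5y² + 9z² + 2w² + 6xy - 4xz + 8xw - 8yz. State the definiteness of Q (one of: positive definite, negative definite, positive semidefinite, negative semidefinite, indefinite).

The symmetric matrix of Q is A = [[10, 3, -2, 4], [3, 5, -4, 0], [-2, -4, 9, 0], [4, 0, 0, 2]].
Leading principal minors: Δ_1 = 10, Δ_2 = 41, Δ_3 = 237, Δ_4 = 10.
All leading principal minors are positive, so by Sylvester's criterion Q is positive definite.

positive definite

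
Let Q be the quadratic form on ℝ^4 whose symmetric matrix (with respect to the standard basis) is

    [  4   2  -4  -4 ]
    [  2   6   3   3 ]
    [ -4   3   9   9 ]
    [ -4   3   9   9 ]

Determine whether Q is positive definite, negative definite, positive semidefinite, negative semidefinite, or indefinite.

Row-reducing A symmetrically gives the diagonal entries 4, 5, 0, 0.
That gives 2 positive, 2 zero pivots.
Hence Q is positive semidefinite.

positive semidefinite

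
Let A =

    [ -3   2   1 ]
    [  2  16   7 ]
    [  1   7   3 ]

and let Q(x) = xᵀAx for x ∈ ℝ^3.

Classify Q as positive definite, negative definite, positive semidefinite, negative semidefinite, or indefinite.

Congruent diagonalization of A (simultaneous row and column reduction) yields pivots -3, 52/3, -3/52.
So there are 1 positive, 2 negative pivots.
Hence Q is indefinite.

indefinite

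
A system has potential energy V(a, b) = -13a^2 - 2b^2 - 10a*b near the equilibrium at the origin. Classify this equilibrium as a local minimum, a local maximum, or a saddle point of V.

local maximum

The Hessian at the origin is H = [[-26, -10], [-10, -4]].
det H = -26·-4 − (-10)² = 4 > 0 and H[1,1] = -26 < 0, so H is negative definite.
Therefore the origin is a local maximum.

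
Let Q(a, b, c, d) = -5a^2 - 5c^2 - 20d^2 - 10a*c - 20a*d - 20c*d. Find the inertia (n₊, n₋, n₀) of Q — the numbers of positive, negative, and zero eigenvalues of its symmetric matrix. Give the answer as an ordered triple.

(0, 1, 3)

The symmetric matrix is A = [[-5, 0, -5, -10], [0, 0, 0, 0], [-5, 0, -5, -10], [-10, 0, -10, -20]].
Symmetric row and column elimination reduces A to a congruent diagonal form with pivots -5, 0, 0, 0.
That gives 1 negative, 3 zero pivots.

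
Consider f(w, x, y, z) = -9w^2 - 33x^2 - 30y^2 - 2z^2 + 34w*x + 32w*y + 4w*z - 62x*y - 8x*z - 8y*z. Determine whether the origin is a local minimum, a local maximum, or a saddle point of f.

The Hessian at the origin is H = [[-18, 34, 32, 4], [34, -66, -62, -8], [32, -62, -60, -8], [4, -8, -8, -4]].
Row-reducing H symmetrically gives the diagonal entries -18, -16/9, -7/4, -20/7.
Counting signs: 4 negative.
H is negative definite, so the origin is a strict local maximum.

local maximum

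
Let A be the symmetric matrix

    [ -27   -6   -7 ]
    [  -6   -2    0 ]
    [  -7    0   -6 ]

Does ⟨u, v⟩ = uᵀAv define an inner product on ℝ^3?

no

Leading principal minors: Δ_1 = -27, Δ_2 = 18, Δ_3 = -10.
The signs alternate starting with Δ_1 < 0, so by Sylvester's criterion Q is negative definite.
⟨·,·⟩ is an inner product exactly when A is positive definite.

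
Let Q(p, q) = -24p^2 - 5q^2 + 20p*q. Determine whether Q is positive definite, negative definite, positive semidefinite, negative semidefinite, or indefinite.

Write A = [[-24, 10], [10, -5]].
Applying the same elementary operations to the rows and columns of A produces a congruent diagonal matrix with entries -24, -5/6.
Counting signs: 2 negative.
Hence Q is negative definite.

negative definite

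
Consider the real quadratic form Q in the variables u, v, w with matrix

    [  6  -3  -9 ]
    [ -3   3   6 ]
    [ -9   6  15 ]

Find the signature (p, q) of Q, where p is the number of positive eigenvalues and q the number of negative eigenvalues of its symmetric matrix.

Applying the same elementary operations to the rows and columns of A produces a congruent diagonal matrix with entries 6, 3/2, 0.
That gives 2 positive, 1 zero pivots.

(2, 0)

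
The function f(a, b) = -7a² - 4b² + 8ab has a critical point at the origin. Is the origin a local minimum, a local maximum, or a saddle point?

The Hessian at the origin is H = [[-14, 8], [8, -8]].
det H = -14·-8 − (8)² = 48 > 0 and H[1,1] = -14 < 0, so H is negative definite.
Therefore the origin is a local maximum.

local maximum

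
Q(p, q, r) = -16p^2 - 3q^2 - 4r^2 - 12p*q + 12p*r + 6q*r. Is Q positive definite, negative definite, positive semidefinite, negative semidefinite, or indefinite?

The symmetric matrix is A = [[-16, -6, 6], [-6, -3, 3], [6, 3, -4]].
An LDLᵀ factorisation of A has diagonal entries -16, -3/4, -1.
That gives 3 negative pivots.
Hence Q is negative definite.

negative definite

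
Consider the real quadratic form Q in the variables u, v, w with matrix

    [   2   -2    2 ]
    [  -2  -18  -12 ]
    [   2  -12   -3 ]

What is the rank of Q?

Applying the same elementary operations to the rows and columns of A produces a congruent diagonal matrix with entries 2, -20, 0.
Counting signs: 1 positive, 1 negative, 1 zero.
The rank is the number of nonzero pivots: 2.

2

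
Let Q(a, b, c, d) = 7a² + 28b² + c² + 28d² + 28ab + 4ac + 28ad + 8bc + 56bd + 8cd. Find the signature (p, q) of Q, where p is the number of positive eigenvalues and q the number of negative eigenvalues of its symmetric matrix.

(2, 0)

The symmetric matrix is A = [[7, 14, 2, 14], [14, 28, 4, 28], [2, 4, 1, 4], [14, 28, 4, 28]].
Applying the same elementary operations to the rows and columns of A produces a congruent diagonal matrix with entries 7, 0, 3/7, 0.
That gives 2 positive, 2 zero pivots.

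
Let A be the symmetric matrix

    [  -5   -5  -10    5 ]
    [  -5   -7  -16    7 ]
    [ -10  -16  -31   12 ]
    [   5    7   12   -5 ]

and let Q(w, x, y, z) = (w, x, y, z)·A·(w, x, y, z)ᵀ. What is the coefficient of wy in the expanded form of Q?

The coefficient of wy is A[1,3] + A[3,1] = 2·(-10) = -20.

-20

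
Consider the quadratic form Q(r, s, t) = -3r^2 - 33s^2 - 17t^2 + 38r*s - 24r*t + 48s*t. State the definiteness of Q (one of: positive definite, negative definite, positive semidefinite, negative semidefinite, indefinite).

indefinite

The symmetric matrix is A = [[-3, 19, -12], [19, -33, 24], [-12, 24, -17]].
Applying the same elementary operations to the rows and columns of A produces a congruent diagonal matrix with entries -3, 262/3, 5/131.
So there are 2 positive, 1 negative pivots.
Hence Q is indefinite.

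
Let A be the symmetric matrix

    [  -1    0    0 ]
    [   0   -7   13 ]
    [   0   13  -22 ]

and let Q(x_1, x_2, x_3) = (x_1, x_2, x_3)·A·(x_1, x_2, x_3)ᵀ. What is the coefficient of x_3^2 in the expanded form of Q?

The coefficient of x_3^2 is the diagonal entry A[3,3] = -22.

-22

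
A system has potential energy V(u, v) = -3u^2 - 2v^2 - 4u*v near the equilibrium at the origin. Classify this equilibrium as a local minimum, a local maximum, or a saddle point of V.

The Hessian at the origin is H = [[-6, -4], [-4, -4]].
det H = -6·-4 − (-4)² = 8 > 0 and H[1,1] = -6 < 0, so H is negative definite.
Therefore the origin is a local maximum.

local maximum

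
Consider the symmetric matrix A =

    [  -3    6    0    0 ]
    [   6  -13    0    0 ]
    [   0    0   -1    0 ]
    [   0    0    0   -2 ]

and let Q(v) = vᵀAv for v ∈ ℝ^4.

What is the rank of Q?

Applying the same elementary operations to the rows and columns of A produces a congruent diagonal matrix with entries -3, -1, -1, -2.
So there are 4 negative pivots.
The rank is the number of nonzero pivots: 4.

4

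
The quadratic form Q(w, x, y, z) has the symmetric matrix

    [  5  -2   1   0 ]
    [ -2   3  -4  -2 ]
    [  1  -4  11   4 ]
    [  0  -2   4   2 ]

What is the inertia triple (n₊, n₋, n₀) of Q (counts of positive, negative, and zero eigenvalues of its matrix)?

(4, 0, 0)

An LDLᵀ factorisation of A has diagonal entries 5, 11/5, 54/11, 2/27.
So there are 4 positive pivots.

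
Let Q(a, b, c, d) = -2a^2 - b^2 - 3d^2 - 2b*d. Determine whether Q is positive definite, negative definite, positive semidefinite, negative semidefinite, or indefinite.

negative semidefinite

The symmetric matrix is A = [[-2, 0, 0, 0], [0, -1, 0, -1], [0, 0, 0, 0], [0, -1, 0, -3]].
Applying the same elementary operations to the rows and columns of A produces a congruent diagonal matrix with entries -2, -1, 0, -2.
That gives 3 negative, 1 zero pivots.
Hence Q is negative semidefinite.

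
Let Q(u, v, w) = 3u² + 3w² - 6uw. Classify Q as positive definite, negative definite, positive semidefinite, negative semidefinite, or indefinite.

The associated matrix is A = [[3, 0, -3], [0, 0, 0], [-3, 0, 3]].
Applying the same elementary operations to the rows and columns of A produces a congruent diagonal matrix with entries 3, 0, 0.
So there are 1 positive, 2 zero pivots.
Hence Q is positive semidefinite.

positive semidefinite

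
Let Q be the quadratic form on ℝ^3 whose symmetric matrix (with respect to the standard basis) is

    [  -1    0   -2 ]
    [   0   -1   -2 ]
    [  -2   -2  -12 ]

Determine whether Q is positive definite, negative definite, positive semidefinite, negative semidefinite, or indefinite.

Leading principal minors: Δ_1 = -1, Δ_2 = 1, Δ_3 = -4.
The signs alternate starting with Δ_1 < 0, so by Sylvester's criterion Q is negative definite.

negative definite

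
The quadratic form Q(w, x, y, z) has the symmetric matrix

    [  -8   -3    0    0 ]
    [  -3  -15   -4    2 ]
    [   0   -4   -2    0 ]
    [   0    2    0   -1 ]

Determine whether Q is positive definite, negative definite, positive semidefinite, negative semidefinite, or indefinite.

negative definite

An LDLᵀ factorisation of A has diagonal entries -8, -111/8, -94/111, -15/47.
That gives 4 negative pivots.
Hence Q is negative definite.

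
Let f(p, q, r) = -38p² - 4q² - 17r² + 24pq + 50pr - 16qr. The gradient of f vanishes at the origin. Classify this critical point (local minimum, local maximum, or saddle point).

local maximum

The Hessian at the origin is H = [[-76, 24, 50], [24, -8, -16], [50, -16, -34]].
Symmetric row and column elimination reduces H to a congruent diagonal form with pivots -76, -8/19, -1.
That gives 3 negative pivots.
H is negative definite, so the origin is a strict local maximum.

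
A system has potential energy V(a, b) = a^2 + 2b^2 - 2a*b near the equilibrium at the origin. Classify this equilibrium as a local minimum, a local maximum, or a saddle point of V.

The Hessian at the origin is H = [[2, -2], [-2, 4]].
det H = 2·4 − (-2)² = 4 > 0 and H[1,1] = 2 > 0, so H is positive definite.
Therefore the origin is a local minimum.

local minimum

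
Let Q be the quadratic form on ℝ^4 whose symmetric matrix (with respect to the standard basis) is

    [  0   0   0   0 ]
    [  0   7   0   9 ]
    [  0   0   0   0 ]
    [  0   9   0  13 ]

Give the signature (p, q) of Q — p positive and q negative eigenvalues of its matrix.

Row-reducing A symmetrically gives the diagonal entries 0, 7, 0, 10/7.
That gives 2 positive, 2 zero pivots.

(2, 0)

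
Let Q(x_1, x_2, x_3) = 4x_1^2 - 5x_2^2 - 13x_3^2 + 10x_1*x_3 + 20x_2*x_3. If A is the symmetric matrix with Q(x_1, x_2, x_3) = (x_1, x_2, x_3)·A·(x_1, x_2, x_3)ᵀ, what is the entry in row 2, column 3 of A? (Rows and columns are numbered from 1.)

10

The coefficient of x_2·x_3 in Q is 20. For a symmetric A this equals A[2,3] + A[3,2] = 2·A[2,3].
So A[2,3] = 20/2 = 10.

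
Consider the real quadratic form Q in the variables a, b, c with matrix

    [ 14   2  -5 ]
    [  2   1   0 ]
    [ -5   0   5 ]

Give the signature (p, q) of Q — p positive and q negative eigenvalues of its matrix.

Applying the same elementary operations to the rows and columns of A produces a congruent diagonal matrix with entries 14, 5/7, 5/2.
Counting signs: 3 positive.

(3, 0)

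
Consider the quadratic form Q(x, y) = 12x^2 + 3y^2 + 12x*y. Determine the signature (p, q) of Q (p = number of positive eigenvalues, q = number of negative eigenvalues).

Write A = [[12, 6], [6, 3]].
Applying the same elementary operations to the rows and columns of A produces a congruent diagonal matrix with entries 12, 0.
Counting signs: 1 positive, 1 zero.

(1, 0)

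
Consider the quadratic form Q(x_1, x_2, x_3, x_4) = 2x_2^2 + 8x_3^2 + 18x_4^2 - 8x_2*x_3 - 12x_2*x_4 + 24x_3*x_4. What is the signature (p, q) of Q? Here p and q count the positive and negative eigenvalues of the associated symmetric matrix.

The symmetric matrix is A = [[0, 0, 0, 0], [0, 2, -4, -6], [0, -4, 8, 12], [0, -6, 12, 18]].
Row-reducing A symmetrically gives the diagonal entries 0, 2, 0, 0.
That gives 1 positive, 3 zero pivots.

(1, 0)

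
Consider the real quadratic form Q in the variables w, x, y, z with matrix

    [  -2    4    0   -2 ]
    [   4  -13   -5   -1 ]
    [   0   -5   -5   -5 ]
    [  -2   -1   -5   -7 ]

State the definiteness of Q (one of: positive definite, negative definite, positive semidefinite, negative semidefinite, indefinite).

Applying the same elementary operations to the rows and columns of A produces a congruent diagonal matrix with entries -2, -5, 0, 0.
That gives 2 negative, 2 zero pivots.
Hence Q is negative semidefinite.

negative semidefinite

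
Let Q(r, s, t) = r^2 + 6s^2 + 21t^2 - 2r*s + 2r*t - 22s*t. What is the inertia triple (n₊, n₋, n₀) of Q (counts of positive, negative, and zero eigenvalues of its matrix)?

The symmetric matrix is A = [[1, -1, 1], [-1, 6, -11], [1, -11, 21]].
Symmetric row and column elimination reduces A to a congruent diagonal form with pivots 1, 5, 0.
That gives 2 positive, 1 zero pivots.

(2, 0, 1)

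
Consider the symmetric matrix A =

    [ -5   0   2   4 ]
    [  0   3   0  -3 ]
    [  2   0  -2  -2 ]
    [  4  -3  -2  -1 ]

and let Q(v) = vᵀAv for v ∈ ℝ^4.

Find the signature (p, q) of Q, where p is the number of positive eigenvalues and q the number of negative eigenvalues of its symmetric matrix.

(1, 3)

Symmetric row and column elimination reduces A to a congruent diagonal form with pivots -5, 3, -6/5, -2/3.
That gives 1 positive, 3 negative pivots.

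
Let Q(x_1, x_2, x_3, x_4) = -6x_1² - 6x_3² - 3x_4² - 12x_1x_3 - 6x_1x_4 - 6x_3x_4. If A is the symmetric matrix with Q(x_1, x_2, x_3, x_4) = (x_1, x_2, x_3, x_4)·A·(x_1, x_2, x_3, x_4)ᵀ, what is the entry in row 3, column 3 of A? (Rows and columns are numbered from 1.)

The coefficient of x_3² in Q is -6, and that is exactly A[3,3].

-6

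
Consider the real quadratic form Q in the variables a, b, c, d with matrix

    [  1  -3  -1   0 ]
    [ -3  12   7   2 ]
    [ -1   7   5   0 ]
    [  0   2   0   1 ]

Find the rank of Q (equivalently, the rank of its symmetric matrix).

4

Symmetric row and column elimination reduces A to a congruent diagonal form with pivots 1, 3, -4/3, 5.
So there are 3 positive, 1 negative pivots.
The rank is the number of nonzero pivots: 4.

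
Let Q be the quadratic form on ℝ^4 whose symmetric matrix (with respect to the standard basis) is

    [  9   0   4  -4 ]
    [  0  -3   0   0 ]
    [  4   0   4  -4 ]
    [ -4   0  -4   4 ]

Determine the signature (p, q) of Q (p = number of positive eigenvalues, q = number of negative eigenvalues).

(2, 1)

Row-reducing A symmetrically gives the diagonal entries 9, -3, 20/9, 0.
Counting signs: 2 positive, 1 negative, 1 zero.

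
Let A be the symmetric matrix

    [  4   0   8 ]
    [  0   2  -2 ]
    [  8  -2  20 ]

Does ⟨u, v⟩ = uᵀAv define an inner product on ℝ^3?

yes

Leading principal minors: Δ_1 = 4, Δ_2 = 8, Δ_3 = 16.
All leading principal minors are positive, so by Sylvester's criterion Q is positive definite.
⟨·,·⟩ is an inner product exactly when A is positive definite.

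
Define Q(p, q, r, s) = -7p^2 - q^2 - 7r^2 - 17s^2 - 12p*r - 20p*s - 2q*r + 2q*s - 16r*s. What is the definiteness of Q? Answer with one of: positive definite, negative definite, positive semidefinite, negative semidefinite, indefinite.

Write A = [[-7, 0, -6, -10], [0, -1, -1, 1], [-6, -1, -7, -8], [-10, 1, -8, -17]].
Row-reducing A symmetrically gives the diagonal entries -7, -1, -6/7, -3/2.
That gives 4 negative pivots.
Hence Q is negative definite.

negative definite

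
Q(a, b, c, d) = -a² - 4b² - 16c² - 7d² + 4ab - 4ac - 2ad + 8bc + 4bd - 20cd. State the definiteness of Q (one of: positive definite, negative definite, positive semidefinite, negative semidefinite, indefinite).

The associated matrix is A = [[-1, 2, -2, -1], [2, -4, 4, 2], [-2, 4, -16, -10], [-1, 2, -10, -7]].
Row-reducing A symmetrically gives the diagonal entries -1, 0, -12, -2/3.
Counting signs: 3 negative, 1 zero.
Hence Q is negative semidefinite.

negative semidefinite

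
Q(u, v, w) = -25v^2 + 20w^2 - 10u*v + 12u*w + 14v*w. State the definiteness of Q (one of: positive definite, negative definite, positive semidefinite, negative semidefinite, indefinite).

The symmetric matrix is A = [[0, -5, 6], [-5, -25, 7], [6, 7, 20]].
A is congruent to a diagonal matrix with 2 positive, 1 negative and 0 zero entries, so Q is indefinite.

indefinite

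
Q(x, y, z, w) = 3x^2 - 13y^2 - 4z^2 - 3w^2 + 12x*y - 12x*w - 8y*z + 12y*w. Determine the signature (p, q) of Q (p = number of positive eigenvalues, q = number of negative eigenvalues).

(2, 2)

Write A = [[3, 6, 0, -6], [6, -13, -4, 6], [0, -4, -4, 0], [-6, 6, 0, -3]].
Applying the same elementary operations to the rows and columns of A produces a congruent diagonal matrix with entries 3, -25, -84/25, 3/7.
Counting signs: 2 positive, 2 negative.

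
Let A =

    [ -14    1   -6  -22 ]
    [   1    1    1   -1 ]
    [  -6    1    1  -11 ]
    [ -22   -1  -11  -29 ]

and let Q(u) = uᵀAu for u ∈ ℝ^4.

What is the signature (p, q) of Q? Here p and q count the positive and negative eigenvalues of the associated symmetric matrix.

(2, 2)

An LDLᵀ factorisation of A has diagonal entries -14, 15/14, 49/15, -30/49.
So there are 2 positive, 2 negative pivots.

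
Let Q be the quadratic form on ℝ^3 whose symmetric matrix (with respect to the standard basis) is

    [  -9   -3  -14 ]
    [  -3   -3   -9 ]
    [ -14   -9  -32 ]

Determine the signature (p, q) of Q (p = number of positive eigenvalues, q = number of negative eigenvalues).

(0, 3)

An LDLᵀ factorisation of A has diagonal entries -9, -2, -5/6.
So there are 3 negative pivots.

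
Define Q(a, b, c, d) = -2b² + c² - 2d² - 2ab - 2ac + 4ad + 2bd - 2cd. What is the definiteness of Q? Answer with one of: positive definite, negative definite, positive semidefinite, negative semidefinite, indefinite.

indefinite

The symmetric matrix is A = [[0, -1, -1, 2], [-1, -2, 0, 1], [-1, 0, 1, -1], [2, 1, -1, -2]].
A is congruent to a diagonal matrix with 1 positive, 3 negative and 0 zero entries, so Q is indefinite.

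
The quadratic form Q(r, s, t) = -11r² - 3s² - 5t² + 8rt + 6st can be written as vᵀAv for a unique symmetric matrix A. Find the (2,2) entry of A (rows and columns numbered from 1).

-3

The coefficient of s² in Q is -3, and that is exactly A[2,2].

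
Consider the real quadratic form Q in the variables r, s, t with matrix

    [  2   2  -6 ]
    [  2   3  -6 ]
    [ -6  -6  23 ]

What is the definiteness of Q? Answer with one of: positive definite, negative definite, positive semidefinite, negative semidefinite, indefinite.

positive definite

Leading principal minors: Δ_1 = 2, Δ_2 = 2, Δ_3 = 10.
All leading principal minors are positive, so by Sylvester's criterion Q is positive definite.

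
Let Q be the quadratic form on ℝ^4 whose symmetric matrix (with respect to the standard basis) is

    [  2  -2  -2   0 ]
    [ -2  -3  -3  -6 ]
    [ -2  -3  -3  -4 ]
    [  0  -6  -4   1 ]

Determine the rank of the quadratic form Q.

4

Row reduction of A gives 4 nonzero rows, so rank A = 4.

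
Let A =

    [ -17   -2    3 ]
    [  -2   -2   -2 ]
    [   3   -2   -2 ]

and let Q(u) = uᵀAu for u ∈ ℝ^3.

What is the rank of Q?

Congruent diagonalization of A (simultaneous row and column reduction) yields pivots -17, -30/17, 5/3.
So there are 1 positive, 2 negative pivots.
The rank is the number of nonzero pivots: 3.

3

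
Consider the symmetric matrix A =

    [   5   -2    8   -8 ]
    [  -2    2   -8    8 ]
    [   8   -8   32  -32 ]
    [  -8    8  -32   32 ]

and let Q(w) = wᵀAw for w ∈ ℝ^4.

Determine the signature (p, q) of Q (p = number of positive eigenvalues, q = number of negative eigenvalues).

(2, 0)

Congruent diagonalization of A (simultaneous row and column reduction) yields pivots 5, 6/5, 0, 0.
Counting signs: 2 positive, 2 zero.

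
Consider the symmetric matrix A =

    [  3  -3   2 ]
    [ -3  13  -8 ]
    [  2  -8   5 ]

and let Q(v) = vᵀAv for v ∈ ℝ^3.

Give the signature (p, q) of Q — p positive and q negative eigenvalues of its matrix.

An LDLᵀ factorisation of A has diagonal entries 3, 10, 1/15.
That gives 3 positive pivots.

(3, 0)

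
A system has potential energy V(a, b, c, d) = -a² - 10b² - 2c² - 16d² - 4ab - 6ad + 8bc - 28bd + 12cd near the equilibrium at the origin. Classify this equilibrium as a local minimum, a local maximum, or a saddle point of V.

The Hessian at the origin is H = [[-2, -4, 0, -6], [-4, -20, 8, -28], [0, 8, -4, 12], [-6, -28, 12, -32]].
Congruent diagonalization of H (simultaneous row and column reduction) yields pivots -2, -12, 4/3, 6.
So there are 2 positive, 2 negative pivots.
H is indefinite, so the origin is a saddle point.

saddle point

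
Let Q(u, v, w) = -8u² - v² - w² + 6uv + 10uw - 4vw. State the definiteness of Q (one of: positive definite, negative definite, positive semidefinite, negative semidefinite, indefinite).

indefinite

The associated matrix is A = [[-8, 3, 5], [3, -1, -2], [5, -2, -1]].
Congruent diagonalization of A (simultaneous row and column reduction) yields pivots -8, 1/8, 2.
Counting signs: 2 positive, 1 negative.
Hence Q is indefinite.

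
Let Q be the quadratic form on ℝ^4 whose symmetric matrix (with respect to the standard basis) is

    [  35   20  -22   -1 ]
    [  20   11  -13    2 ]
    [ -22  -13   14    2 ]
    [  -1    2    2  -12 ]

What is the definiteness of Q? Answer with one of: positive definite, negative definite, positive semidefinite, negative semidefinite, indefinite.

indefinite

Symmetric row and column elimination reduces A to a congruent diagonal form with pivots 35, -3/7, 3/5, 1.
That gives 3 positive, 1 negative pivots.
Hence Q is indefinite.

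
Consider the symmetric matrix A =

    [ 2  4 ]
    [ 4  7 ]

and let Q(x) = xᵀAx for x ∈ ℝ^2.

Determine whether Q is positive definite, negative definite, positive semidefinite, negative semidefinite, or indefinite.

Row-reducing A symmetrically gives the diagonal entries 2, -1.
So there are 1 positive, 1 negative pivots.
Hence Q is indefinite.

indefinite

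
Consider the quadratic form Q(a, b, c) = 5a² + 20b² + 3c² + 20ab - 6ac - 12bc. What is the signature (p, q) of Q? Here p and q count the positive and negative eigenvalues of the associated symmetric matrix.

(2, 0)

The symmetric matrix is A = [[5, 10, -3], [10, 20, -6], [-3, -6, 3]].
Symmetric row and column elimination reduces A to a congruent diagonal form with pivots 5, 0, 6/5.
Counting signs: 2 positive, 1 zero.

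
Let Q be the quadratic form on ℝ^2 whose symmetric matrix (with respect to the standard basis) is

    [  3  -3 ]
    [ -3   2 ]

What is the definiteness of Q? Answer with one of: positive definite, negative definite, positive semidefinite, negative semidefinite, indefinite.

indefinite

For the 2×2 matrix [[3, -3], [-3, 2]]: det = 3·2 − (-3)² = -3, trace = 5.
det < 0 so the eigenvalues have opposite signs; the form is indefinite.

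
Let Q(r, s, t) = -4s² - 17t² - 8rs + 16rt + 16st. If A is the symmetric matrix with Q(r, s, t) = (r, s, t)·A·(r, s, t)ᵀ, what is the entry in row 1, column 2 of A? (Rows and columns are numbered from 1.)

-4

The coefficient of r·s in Q is -8. For a symmetric A this equals A[1,2] + A[2,1] = 2·A[1,2].
So A[1,2] = -8/2 = -4.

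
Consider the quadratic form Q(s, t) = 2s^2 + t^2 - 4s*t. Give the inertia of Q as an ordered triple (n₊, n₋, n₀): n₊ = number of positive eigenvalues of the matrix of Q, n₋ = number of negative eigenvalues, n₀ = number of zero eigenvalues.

The symmetric matrix is A = [[2, -2], [-2, 1]].
Congruent diagonalization of A (simultaneous row and column reduction) yields pivots 2, -1.
That gives 1 positive, 1 negative pivots.

(1, 1, 0)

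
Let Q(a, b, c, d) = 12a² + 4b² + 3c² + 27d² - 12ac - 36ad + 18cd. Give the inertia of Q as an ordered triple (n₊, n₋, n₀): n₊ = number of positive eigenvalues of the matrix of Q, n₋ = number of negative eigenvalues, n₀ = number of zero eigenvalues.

(2, 0, 2)

The symmetric matrix is A = [[12, 0, -6, -18], [0, 4, 0, 0], [-6, 0, 3, 9], [-18, 0, 9, 27]].
Row-reducing A symmetrically gives the diagonal entries 12, 4, 0, 0.
Counting signs: 2 positive, 2 zero.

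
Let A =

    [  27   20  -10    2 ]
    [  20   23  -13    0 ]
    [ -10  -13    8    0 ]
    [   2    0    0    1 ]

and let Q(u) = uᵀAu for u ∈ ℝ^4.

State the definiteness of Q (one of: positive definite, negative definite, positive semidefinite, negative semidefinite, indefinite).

Symmetric row and column elimination reduces A to a congruent diagonal form with pivots 27, 221/27, 105/221, 3/7.
That gives 4 positive pivots.
Hence Q is positive definite.

positive definite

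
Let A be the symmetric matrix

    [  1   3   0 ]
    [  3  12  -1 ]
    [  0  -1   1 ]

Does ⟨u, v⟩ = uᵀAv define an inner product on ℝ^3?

yes

An LDLᵀ factorisation of A has diagonal entries 1, 3, 2/3.
So there are 3 positive pivots.
Hence Q is positive definite.
⟨·,·⟩ is an inner product exactly when A is positive definite.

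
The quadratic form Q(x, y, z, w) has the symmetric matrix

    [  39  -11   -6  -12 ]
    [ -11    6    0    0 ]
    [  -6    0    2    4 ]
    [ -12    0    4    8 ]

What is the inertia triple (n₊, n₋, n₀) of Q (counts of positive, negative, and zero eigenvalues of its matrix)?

Row-reducing A symmetrically gives the diagonal entries 39, 113/39, 10/113, 0.
So there are 3 positive, 1 zero pivots.

(3, 0, 1)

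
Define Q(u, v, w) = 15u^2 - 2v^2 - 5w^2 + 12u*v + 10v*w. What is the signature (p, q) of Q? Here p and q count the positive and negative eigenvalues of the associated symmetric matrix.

Write A = [[15, 6, 0], [6, -2, 5], [0, 5, -5]].
Row-reducing A symmetrically gives the diagonal entries 15, -22/5, 15/22.
That gives 2 positive, 1 negative pivots.

(2, 1)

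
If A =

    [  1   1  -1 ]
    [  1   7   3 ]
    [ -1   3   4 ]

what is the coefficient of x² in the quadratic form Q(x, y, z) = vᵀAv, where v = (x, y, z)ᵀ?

The coefficient of x² is the diagonal entry A[1,1] = 1.

1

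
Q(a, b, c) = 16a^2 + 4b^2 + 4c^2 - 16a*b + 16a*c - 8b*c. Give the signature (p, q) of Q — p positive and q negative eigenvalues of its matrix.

(1, 0)

The associated matrix is A = [[16, -8, 8], [-8, 4, -4], [8, -4, 4]].
Applying the same elementary operations to the rows and columns of A produces a congruent diagonal matrix with entries 16, 0, 0.
Counting signs: 1 positive, 2 zero.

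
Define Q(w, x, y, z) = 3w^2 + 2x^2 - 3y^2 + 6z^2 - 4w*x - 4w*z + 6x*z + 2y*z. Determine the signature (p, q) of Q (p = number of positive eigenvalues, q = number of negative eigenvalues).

Write A = [[3, -2, 0, -2], [-2, 2, 0, 3], [0, 0, -3, 1], [-2, 3, 1, 6]].
Symmetric row and column elimination reduces A to a congruent diagonal form with pivots 3, 2/3, -3, 5/6.
So there are 3 positive, 1 negative pivots.

(3, 1)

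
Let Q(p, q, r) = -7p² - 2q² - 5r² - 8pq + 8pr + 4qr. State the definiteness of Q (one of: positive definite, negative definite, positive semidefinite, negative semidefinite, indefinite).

indefinite

Write A = [[-7, -4, 4], [-4, -2, 2], [4, 2, -5]].
An LDLᵀ factorisation of A has diagonal entries -7, 2/7, -3.
So there are 1 positive, 2 negative pivots.
Hence Q is indefinite.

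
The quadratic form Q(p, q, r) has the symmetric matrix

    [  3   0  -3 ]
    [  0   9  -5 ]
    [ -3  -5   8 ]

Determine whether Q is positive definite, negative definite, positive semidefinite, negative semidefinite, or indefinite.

positive definite

Leading principal minors: Δ_1 = 3, Δ_2 = 27, Δ_3 = 60.
All leading principal minors are positive, so by Sylvester's criterion Q is positive definite.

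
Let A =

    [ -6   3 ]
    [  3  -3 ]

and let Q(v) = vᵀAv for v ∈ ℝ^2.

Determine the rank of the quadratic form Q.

Congruent diagonalization of A (simultaneous row and column reduction) yields pivots -6, -3/2.
Counting signs: 2 negative.
The rank is the number of nonzero pivots: 2.

2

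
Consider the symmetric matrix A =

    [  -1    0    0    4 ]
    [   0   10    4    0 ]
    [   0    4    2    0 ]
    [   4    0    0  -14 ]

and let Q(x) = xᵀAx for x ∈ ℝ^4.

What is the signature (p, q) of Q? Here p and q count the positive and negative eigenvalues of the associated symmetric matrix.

(3, 1)

An LDLᵀ factorisation of A has diagonal entries -1, 10, 2/5, 2.
Counting signs: 3 positive, 1 negative.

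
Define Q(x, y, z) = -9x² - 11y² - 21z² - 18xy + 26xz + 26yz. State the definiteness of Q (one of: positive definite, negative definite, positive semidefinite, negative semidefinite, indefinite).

negative definite

The associated matrix is A = [[-9, -9, 13], [-9, -11, 13], [13, 13, -21]].
Congruent diagonalization of A (simultaneous row and column reduction) yields pivots -9, -2, -20/9.
That gives 3 negative pivots.
Hence Q is negative definite.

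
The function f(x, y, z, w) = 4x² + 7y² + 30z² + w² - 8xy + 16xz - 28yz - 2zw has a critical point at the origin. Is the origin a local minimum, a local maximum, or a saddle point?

local minimum

The Hessian at the origin is H = [[8, -8, 16, 0], [-8, 14, -28, 0], [16, -28, 60, -2], [0, 0, -2, 2]].
Congruent diagonalization of H (simultaneous row and column reduction) yields pivots 8, 6, 4, 1.
Counting signs: 4 positive.
H is positive definite, so the origin is a strict local minimum.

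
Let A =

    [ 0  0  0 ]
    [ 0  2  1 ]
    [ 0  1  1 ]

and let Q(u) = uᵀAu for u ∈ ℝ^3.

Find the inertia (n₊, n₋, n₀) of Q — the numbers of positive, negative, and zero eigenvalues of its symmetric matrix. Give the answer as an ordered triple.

Applying the same elementary operations to the rows and columns of A produces a congruent diagonal matrix with entries 0, 2, 1/2.
That gives 2 positive, 1 zero pivots.

(2, 0, 1)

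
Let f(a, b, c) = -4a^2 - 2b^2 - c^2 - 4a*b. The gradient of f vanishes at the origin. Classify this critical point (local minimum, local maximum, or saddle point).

local maximum

The Hessian at the origin is H = [[-8, -4, 0], [-4, -4, 0], [0, 0, -2]].
Applying the same elementary operations to the rows and columns of H produces a congruent diagonal matrix with entries -8, -2, -2.
That gives 3 negative pivots.
H is negative definite, so the origin is a strict local maximum.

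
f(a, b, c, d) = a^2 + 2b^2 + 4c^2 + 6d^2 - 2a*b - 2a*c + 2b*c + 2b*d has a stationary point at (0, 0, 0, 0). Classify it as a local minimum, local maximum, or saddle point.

The Hessian at the origin is H = [[2, -2, -2, 0], [-2, 4, 2, 2], [-2, 2, 8, 0], [0, 2, 0, 12]].
Symmetric row and column elimination reduces H to a congruent diagonal form with pivots 2, 2, 6, 10.
That gives 4 positive pivots.
H is positive definite, so the origin is a strict local minimum.

local minimum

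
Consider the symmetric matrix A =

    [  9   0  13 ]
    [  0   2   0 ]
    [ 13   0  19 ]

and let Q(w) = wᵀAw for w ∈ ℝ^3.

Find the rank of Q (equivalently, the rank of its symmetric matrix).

3

Applying the same elementary operations to the rows and columns of A produces a congruent diagonal matrix with entries 9, 2, 2/9.
So there are 3 positive pivots.
The rank is the number of nonzero pivots: 3.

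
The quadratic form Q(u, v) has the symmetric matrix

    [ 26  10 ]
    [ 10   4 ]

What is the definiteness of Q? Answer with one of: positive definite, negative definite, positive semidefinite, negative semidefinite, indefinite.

Leading principal minors: Δ_1 = 26, Δ_2 = 4.
All leading principal minors are positive, so by Sylvester's criterion Q is positive definite.

positive definite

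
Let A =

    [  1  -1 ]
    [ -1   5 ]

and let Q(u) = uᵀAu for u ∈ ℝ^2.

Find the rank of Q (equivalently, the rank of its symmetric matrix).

An LDLᵀ factorisation of A has diagonal entries 1, 4.
Counting signs: 2 positive.
The rank is the number of nonzero pivots: 2.

2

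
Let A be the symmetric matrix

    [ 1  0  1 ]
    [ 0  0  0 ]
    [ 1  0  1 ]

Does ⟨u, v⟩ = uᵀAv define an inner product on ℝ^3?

no

Congruent diagonalization of A (simultaneous row and column reduction) yields pivots 1, 0, 0.
Counting signs: 1 positive, 2 zero.
Hence Q is positive semidefinite.
⟨·,·⟩ is an inner product exactly when A is positive definite.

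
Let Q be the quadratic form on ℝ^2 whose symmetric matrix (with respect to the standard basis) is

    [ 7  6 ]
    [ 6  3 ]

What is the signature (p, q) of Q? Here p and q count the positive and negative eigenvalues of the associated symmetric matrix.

Applying the same elementary operations to the rows and columns of A produces a congruent diagonal matrix with entries 7, -15/7.
So there are 1 positive, 1 negative pivots.

(1, 1)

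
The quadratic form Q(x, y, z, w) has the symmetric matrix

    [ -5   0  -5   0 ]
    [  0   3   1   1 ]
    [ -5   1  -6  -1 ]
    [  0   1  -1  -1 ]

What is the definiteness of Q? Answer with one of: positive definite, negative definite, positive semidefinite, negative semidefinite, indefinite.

indefinite

Applying the same elementary operations to the rows and columns of A produces a congruent diagonal matrix with entries -5, 3, -4/3, 0.
That gives 1 positive, 2 negative, 1 zero pivots.
Hence Q is indefinite.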